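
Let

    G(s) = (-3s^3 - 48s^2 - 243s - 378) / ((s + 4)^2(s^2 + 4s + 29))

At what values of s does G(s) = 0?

Set the numerator to zero: -3s^3 - 48s^2 - 243s - 378 = 0, i.e. -3·(s^3 + 16s^2 + 81s + 126) = 0.
Factoring: (s + 7)(s + 3)(s + 6) = 0.

s = -7, -3, -6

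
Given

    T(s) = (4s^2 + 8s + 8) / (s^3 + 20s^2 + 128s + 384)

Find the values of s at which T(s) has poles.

The poles are the roots of the denominator s^3 + 20s^2 + 128s + 384 = 0.
Trying s = -12: the polynomial evaluates to 0, so (s + 12) is a factor.
Dividing out leaves s^2 + 8s + 32 = 0.
The quadratic formula then gives s = -4 ± 4j.

s = -4 + 4j, -4 - 4j, -12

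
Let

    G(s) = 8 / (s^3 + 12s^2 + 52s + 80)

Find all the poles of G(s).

s = -4 + 2j, -4 - 2j, -4

The poles are the roots of the denominator s^3 + 12s^2 + 52s + 80 = 0.
Trying s = -4: the polynomial evaluates to 0, so (s + 4) is a factor.
Dividing out leaves s^2 + 8s + 20 = 0.
The quadratic formula then gives s = -4 ± 2j.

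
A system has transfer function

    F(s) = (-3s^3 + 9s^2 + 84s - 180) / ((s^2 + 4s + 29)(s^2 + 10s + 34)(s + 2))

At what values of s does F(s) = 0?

Set the numerator to zero: -3s^3 + 9s^2 + 84s - 180 = 0, i.e. -3·(s^3 - 3s^2 - 28s + 60) = 0.
Factoring: (s - 2)(s - 6)(s + 5) = 0.

s = 2, 6, -5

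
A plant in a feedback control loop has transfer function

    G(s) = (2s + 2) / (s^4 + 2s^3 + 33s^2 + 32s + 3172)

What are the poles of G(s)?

s = 4 + 6j, 4 - 6j, -5 + 6j, -5 - 6j

The poles are the roots of the denominator s^4 + 2s^3 + 33s^2 + 32s + 3172 = 0.
No real roots exist; factor into two real quadratics: (s^2 - 8s + 52)(s^2 + 10s + 61) = 0.
Each quadratic gives a conjugate pair via the quadratic formula.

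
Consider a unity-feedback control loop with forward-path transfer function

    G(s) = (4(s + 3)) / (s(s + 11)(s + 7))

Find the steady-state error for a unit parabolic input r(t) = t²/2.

G(s) has one pole at the origin.
This is a Type 1 system; Ka = lim_{s→0} s^2·G(s) = 0, so the steady-state error for a parabola input is infinite.

e_ss = ∞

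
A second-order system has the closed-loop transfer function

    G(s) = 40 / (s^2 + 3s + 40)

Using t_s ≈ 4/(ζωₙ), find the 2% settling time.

t_s ≈ 2.667 s

Comparing s^2 + 3s + 40 to s^2 + 2ζωₙs + ωₙ²: ωₙ = √40 ≈ 6.325 rad/s and ζ = 3/(2·√40) ≈ 0.2372.
ζωₙ = 3/2 = 1.5, so t_s ≈ 4/(ζωₙ) = 4/1.5 ≈ 2.667 s.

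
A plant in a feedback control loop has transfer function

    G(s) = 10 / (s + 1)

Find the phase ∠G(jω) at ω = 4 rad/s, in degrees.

∠G(j4) ≈ -75.96°

At s = j4: numerator = 10, denominator = 1 + j4.
∠G = ∠num − ∠den = 0° − (75.964°) = -75.96°.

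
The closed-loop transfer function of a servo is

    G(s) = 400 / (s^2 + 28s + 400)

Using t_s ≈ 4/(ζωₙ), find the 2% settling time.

Comparing s^2 + 28s + 400 to s^2 + 2ζωₙs + ωₙ²: ωₙ = 20 rad/s and ζ = 28/(2·20) = 0.7.
ζωₙ = 28/2 = 14, so t_s ≈ 4/(ζωₙ) = 4/14 ≈ 0.2857 s.

t_s ≈ 0.2857 s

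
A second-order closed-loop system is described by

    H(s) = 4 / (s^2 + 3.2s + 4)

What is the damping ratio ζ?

ζ = 0.8

Compare the denominator to the standard form s^2 + 2ζωₙs + ωₙ².
ωₙ² = 4, so ωₙ = 2 rad/s.
2ζωₙ = 3.2, so ζ = 3.2/(2·2) = 0.8.
With ζ = 0.8 the response is underdamped.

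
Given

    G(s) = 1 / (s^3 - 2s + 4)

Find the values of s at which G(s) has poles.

s = 1 ± j, -2

The poles are the roots of the denominator s^3 - 2s + 4 = 0.
Trying s = -2: the polynomial evaluates to 0, so (s + 2) is a factor.
Dividing out leaves s^2 - 2s + 2 = 0.
The quadratic formula then gives s = 1 ± 1j.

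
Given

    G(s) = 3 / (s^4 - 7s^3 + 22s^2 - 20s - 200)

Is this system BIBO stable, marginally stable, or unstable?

The denominator s^4 - 7s^3 + 22s^2 - 20s - 200 factors as (s^2 - 4s + 20)(s + 2)(s - 5), giving poles at s = 2 + 4j, 2 - 4j, -2, 5.
Since the pole(s) at s = 2 + 4j, 2 - 4j, 5 lie in the right half-plane, the system is unstable.

unstable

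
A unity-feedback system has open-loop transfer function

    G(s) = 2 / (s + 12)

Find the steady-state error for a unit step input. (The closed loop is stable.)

e_ss = 0.8571

G(s) has no poles at the origin.
This is a Type 0 system. Kp = lim_{s→0} G(s) = 2/12 = 1/6.
e_ss = 1/(1 + Kp) = 1/(1 + 1/6) = 6/7 ≈ 0.8571.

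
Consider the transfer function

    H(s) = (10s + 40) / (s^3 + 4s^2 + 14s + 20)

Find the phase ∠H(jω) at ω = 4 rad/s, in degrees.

At s = j4: numerator = 40 + j40, denominator = -44 - j8.
∠H = ∠num − ∠den = 45° − (-169.70°) = 214.7°, which wraps to -145.3°.

∠H(j4) ≈ -145.3°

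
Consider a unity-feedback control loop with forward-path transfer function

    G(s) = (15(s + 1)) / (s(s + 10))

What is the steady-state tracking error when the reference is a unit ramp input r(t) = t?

G(s) has one pole at the origin.
This is a Type 1 system. Kv = lim_{s→0} s·G(s) = 15/10 = 3/2.
e_ss = 1/Kv = 1/(3/2) = 2/3 ≈ 0.6667.

e_ss = 0.6667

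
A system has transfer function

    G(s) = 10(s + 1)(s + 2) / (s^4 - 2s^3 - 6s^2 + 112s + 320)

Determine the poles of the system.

s = 4 ± 4j, -3 ± j

The poles are the roots of the denominator s^4 - 2s^3 - 6s^2 + 112s + 320 = 0.
No real roots exist; factor into two real quadratics: (s^2 - 8s + 32)(s^2 + 6s + 10) = 0.
Each quadratic gives a conjugate pair via the quadratic formula.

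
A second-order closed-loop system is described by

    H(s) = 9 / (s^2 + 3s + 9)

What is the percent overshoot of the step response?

%OS ≈ 16.3%

Comparing s^2 + 3s + 9 to s^2 + 2ζωₙs + ωₙ²: ωₙ = 3 rad/s and ζ = 3/(2·3) = 0.5.
%OS = 100·exp(−πζ/√(1−ζ²)) = 100·exp(−π·0.5/√(1−0.5²)) ≈ 16.3%.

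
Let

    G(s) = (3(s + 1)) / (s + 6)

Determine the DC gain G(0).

Set s = 0: G(0) = (3) / (6) = 1/2.

G(0) = 1/2 ≈ 0.5000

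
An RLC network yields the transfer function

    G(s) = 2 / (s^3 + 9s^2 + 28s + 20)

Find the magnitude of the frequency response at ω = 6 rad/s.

Substitute s = j6: numerator = 2, denominator = -304 - j48.
|G(j6)| = |2| / |-304 - j48| = 2 / 307.77 ≈ 0.006498.

|G(j6)| ≈ 0.006498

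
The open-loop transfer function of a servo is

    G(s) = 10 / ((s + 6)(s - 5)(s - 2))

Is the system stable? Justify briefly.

The poles can be read from the denominator factors: s = -6, 5, 2.
Since the pole(s) at s = 5, 2 lie in the right half-plane, the system is unstable.

unstable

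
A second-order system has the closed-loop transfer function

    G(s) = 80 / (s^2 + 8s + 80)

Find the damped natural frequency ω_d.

Comparing s^2 + 8s + 80 to s^2 + 2ζωₙs + ωₙ²: ωₙ = √80 ≈ 8.944 rad/s and ζ = 8/(2·√80) ≈ 0.4472.
ζωₙ = 8/2 = 4, so ω_d = ωₙ√(1−ζ²) = √(ωₙ² − (ζωₙ)²) = √(80 − 4²) = √64 = 8 rad/s.

ω_d = 8 rad/s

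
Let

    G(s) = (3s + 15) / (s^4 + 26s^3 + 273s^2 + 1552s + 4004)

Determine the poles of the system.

s = -7, -11, -4 + 6j, -4 - 6j

The poles are the roots of the denominator s^4 + 26s^3 + 273s^2 + 1552s + 4004 = 0.
Trying s = -7: the polynomial evaluates to 0, so (s + 7) is a factor.
Dividing out leaves s^3 + 19s^2 + 140s + 572 = 0.
This factors further as (s + 11)(s^2 + 8s + 52) = 0.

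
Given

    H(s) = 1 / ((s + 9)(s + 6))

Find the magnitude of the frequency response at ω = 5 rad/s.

Substitute s = j5: numerator = 1, denominator = 29 + j75.
|H(j5)| = |1| / |29 + j75| = 1 / 80.411 ≈ 0.01244.

|H(j5)| ≈ 0.01244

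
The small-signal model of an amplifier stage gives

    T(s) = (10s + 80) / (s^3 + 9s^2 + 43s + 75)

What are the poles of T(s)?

s = -3 ± 4j, -3

The poles are the roots of the denominator s^3 + 9s^2 + 43s + 75 = 0.
Trying s = -3: the polynomial evaluates to 0, so (s + 3) is a factor.
Dividing out leaves s^2 + 6s + 25 = 0.
The quadratic formula then gives s = -3 ± 4j.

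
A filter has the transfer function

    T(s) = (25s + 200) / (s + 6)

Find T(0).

Set s = 0: T(0) = (200) / (6) = 100/3.

T(0) = 100/3 ≈ 33.33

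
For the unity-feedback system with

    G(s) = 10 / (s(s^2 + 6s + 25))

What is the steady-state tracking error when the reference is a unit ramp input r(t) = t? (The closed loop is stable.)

e_ss = 2.500

G(s) has one pole at the origin.
This is a Type 1 system. Kv = lim_{s→0} s·G(s) = 10/25 = 2/5.
e_ss = 1/Kv = 1/(2/5) = 5/2 ≈ 2.500.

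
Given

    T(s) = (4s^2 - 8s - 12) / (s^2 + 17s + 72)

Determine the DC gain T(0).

T(0) = -1/6 ≈ -0.1667

Set s = 0: T(0) = (-12) / (72) = -1/6.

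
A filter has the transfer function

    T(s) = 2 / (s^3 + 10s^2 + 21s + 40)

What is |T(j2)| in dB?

Substitute s = j2: numerator = 2, denominator = j34.
|T(j2)| = |2| / |j34| = 2 / 34 ≈ 0.05882.
In decibels: 20·log₁₀(0.05882) ≈ -24.6 dB.

|T(j2)|_dB ≈ -24.6 dB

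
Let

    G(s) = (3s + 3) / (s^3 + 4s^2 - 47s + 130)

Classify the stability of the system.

unstable

The denominator s^3 + 4s^2 - 47s + 130 factors as (s^2 - 6s + 13)(s + 10), giving poles at s = 3 ± 2j, -10.
Since the pole(s) at s = 3 ± 2j lie in the right half-plane, the system is unstable.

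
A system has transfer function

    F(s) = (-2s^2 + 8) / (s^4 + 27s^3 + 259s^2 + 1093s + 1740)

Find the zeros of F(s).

Set the numerator to zero: -2s^2 + 8 = 0, i.e. -2·(s^2 - 4) = 0.
Factoring: (s + 2)(s - 2) = 0.

s = -2, 2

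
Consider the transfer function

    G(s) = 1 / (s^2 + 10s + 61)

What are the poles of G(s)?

The poles are the roots of the denominator s^2 + 10s + 61 = 0.
Using the quadratic formula: s = (-10 ± √(-144))/2 = -5 ± 6j.

s = -5 ± 6j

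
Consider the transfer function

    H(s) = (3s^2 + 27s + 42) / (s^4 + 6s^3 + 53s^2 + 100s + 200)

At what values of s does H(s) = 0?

s = -2, -7

Set the numerator to zero: 3s^2 + 27s + 42 = 0, i.e. 3·(s^2 + 9s + 14) = 0.
Factoring: (s + 2)(s + 7) = 0.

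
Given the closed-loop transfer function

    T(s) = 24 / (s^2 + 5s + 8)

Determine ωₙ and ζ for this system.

Compare the denominator to the standard form s^2 + 2ζωₙs + ωₙ².
ωₙ² = 8, so ωₙ = √8 ≈ 2.828 rad/s.
2ζωₙ = 5, so ζ = 5/(2·√8) ≈ 0.8839.

ωₙ ≈ 2.828 rad/s, ζ ≈ 0.8839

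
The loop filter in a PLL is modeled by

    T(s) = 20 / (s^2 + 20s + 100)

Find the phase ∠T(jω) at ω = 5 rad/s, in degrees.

At s = j5: numerator = 20, denominator = 75 + j100.
∠T = ∠num − ∠den = 0° − (53.130°) = -53.13°.

∠T(j5) ≈ -53.13°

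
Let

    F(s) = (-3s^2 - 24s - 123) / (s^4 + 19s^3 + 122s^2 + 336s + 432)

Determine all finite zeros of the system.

Set the numerator to zero: -3s^2 - 24s - 123 = 0, i.e. -3·(s^2 + 8s + 41) = 0.
Factoring: (s^2 + 8s + 41) = 0.

s = -4 ± 5j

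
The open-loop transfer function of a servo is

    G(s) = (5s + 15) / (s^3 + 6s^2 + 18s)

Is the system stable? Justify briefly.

marginally stable

The denominator s^3 + 6s^2 + 18s factors as s(s^2 + 6s + 18), giving poles at s = 0, -3 ± 3j.
Since the simple pole(s) at s = 0 lie on the jω-axis with none in the right half-plane, the system is marginally stable.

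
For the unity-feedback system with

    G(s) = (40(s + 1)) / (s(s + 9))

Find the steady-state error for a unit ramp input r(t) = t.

G(s) has one pole at the origin.
This is a Type 1 system. Kv = lim_{s→0} s·G(s) = 40/9.
e_ss = 1/Kv = 1/(40/9) = 9/40 ≈ 0.2250.

e_ss = 0.2250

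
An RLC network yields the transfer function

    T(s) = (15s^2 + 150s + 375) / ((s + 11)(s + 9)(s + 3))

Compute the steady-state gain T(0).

Set s = 0: T(0) = (375) / (297) = 125/99.

T(0) = 125/99 ≈ 1.263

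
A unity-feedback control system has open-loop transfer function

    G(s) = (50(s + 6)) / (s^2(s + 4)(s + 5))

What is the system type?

The denominator has 2 factors of s at the origin (free integrators), so this is a Type 2 system.

Type 2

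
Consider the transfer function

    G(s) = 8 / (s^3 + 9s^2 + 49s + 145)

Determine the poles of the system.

s = -2 ± 5j, -5

The poles are the roots of the denominator s^3 + 9s^2 + 49s + 145 = 0.
Trying s = -5: the polynomial evaluates to 0, so (s + 5) is a factor.
Dividing out leaves s^2 + 4s + 29 = 0.
The quadratic formula then gives s = -2 ± 5j.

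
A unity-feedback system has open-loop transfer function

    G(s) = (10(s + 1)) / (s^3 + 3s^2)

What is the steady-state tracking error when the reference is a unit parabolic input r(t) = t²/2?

G(s) has 2 poles at the origin.
This is a Type 2 system. Ka = lim_{s→0} s^2·G(s) = 10/3.
e_ss = 1/Ka = 1/(10/3) = 3/10 ≈ 0.3000.

e_ss = 0.3000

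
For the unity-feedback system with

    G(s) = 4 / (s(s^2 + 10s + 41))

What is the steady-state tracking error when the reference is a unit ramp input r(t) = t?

e_ss = 10.25

G(s) has one pole at the origin.
This is a Type 1 system. Kv = lim_{s→0} s·G(s) = 4/41.
e_ss = 1/Kv = 1/(4/41) = 41/4 ≈ 10.25.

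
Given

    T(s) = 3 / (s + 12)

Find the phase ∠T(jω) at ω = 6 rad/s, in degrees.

At s = j6: numerator = 3, denominator = 12 + j6.
∠T = ∠num − ∠den = 0° − (26.565°) = -26.57°.

∠T(j6) ≈ -26.57°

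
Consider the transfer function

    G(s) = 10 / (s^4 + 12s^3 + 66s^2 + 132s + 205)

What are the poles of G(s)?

s = -1 + 2j, -1 - 2j, -5 + 4j, -5 - 4j

The poles are the roots of the denominator s^4 + 12s^3 + 66s^2 + 132s + 205 = 0.
No real roots exist; factor into two real quadratics: (s^2 + 2s + 5)(s^2 + 10s + 41) = 0.
Each quadratic gives a conjugate pair via the quadratic formula.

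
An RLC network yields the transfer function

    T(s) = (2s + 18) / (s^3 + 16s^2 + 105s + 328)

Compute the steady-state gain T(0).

T(0) = 9/164 ≈ 0.05488

Set s = 0: T(0) = (18) / (328) = 9/164.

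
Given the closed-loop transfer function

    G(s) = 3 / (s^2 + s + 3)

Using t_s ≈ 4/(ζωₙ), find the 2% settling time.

t_s ≈ 8 s

Comparing s^2 + s + 3 to s^2 + 2ζωₙs + ωₙ²: ωₙ = √3 ≈ 1.732 rad/s and ζ = 1/(2·√3) ≈ 0.2887.
ζωₙ = 1/2 = 0.5, so t_s ≈ 4/(ζωₙ) = 4/0.5 = 8 s.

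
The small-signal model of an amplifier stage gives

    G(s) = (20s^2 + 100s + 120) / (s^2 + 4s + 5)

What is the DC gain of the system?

G(0) = 24

Set s = 0: G(0) = (120) / (5) = 24.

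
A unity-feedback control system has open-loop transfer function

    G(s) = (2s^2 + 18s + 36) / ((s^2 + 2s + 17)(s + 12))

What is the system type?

Type 0

The denominator has no factor of s at the origin — no free integrator — so this is a Type 0 system.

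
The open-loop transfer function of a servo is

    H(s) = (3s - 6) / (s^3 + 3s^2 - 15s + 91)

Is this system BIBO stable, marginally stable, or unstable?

unstable

The denominator s^3 + 3s^2 - 15s + 91 factors as (s + 7)(s^2 - 4s + 13), giving poles at s = -7, 2 ± 3j.
Since the pole(s) at s = 2 + 3j, 2 - 3j lie in the right half-plane, the system is unstable.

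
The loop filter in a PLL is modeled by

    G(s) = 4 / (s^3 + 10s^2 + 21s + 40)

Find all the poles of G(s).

The poles are the roots of the denominator s^3 + 10s^2 + 21s + 40 = 0.
Trying s = -8: the polynomial evaluates to 0, so (s + 8) is a factor.
Dividing out leaves s^2 + 2s + 5 = 0.
The quadratic formula then gives s = -1 ± 2j.

s = -1 + 2j, -1 - 2j, -8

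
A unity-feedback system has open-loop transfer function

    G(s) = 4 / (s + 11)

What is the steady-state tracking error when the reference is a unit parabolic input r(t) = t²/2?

e_ss = ∞

G(s) has no poles at the origin.
This is a Type 0 system; Ka = lim_{s→0} s^2·G(s) = 0, so the steady-state error for a parabola input is infinite.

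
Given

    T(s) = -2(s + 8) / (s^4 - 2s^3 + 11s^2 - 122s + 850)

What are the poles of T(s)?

s = 4 ± 3j, -3 ± 5j

The poles are the roots of the denominator s^4 - 2s^3 + 11s^2 - 122s + 850 = 0.
No real roots exist; factor into two real quadratics: (s^2 - 8s + 25)(s^2 + 6s + 34) = 0.
Each quadratic gives a conjugate pair via the quadratic formula.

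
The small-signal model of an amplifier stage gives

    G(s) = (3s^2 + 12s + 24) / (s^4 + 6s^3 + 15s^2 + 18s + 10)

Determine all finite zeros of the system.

Set the numerator to zero: 3s^2 + 12s + 24 = 0, i.e. 3·(s^2 + 4s + 8) = 0.
Factoring: (s^2 + 4s + 8) = 0.

s = -2 + 2j, -2 - 2j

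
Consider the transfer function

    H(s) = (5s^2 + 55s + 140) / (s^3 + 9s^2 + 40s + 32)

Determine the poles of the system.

The poles are the roots of the denominator s^3 + 9s^2 + 40s + 32 = 0.
Trying s = -1: the polynomial evaluates to 0, so (s + 1) is a factor.
Dividing out leaves s^2 + 8s + 32 = 0.
The quadratic formula then gives s = -4 ± 4j.

s = -4 ± 4j, -1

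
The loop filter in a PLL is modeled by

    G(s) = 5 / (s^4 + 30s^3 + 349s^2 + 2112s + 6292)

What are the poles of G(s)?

The poles are the roots of the denominator s^4 + 30s^3 + 349s^2 + 2112s + 6292 = 0.
Trying s = -11: the polynomial evaluates to 0, so (s + 11) is a factor.
Dividing out leaves s^3 + 19s^2 + 140s + 572 = 0.
This factors further as (s^2 + 8s + 52)(s + 11) = 0.

s = -4 + 6j, -4 - 6j, -11, -11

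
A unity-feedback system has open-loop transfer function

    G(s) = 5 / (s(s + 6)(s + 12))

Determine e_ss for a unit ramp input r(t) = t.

e_ss = 14.40

G(s) has one pole at the origin.
This is a Type 1 system. Kv = lim_{s→0} s·G(s) = 5/72.
e_ss = 1/Kv = 1/(5/72) = 72/5 ≈ 14.40.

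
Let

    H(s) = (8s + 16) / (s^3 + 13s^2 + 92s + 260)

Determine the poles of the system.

The poles are the roots of the denominator s^3 + 13s^2 + 92s + 260 = 0.
Trying s = -5: the polynomial evaluates to 0, so (s + 5) is a factor.
Dividing out leaves s^2 + 8s + 52 = 0.
The quadratic formula then gives s = -4 ± 6j.

s = -4 + 6j, -4 - 6j, -5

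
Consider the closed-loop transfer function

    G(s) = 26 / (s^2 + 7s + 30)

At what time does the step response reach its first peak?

t_p ≈ 0.7457 s

Comparing s^2 + 7s + 30 to s^2 + 2ζωₙs + ωₙ²: ωₙ = √30 ≈ 5.477 rad/s and ζ = 7/(2·√30) ≈ 0.6390.
ζωₙ = 7/2 = 3.5, so ω_d = ωₙ√(1−ζ²) = √(ωₙ² − (ζωₙ)²) = √(30 − 3.5²) = √17.75 ≈ 4.213 rad/s.
t_p = π/ω_d = π/4.213 ≈ 0.7457 s.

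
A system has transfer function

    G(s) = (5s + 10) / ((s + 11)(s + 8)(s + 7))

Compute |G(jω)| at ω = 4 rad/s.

|G(j4)| ≈ 0.02649

Substitute s = j4: numerator = 10 + j20, denominator = 200 + j820.
|G(j4)| = |10 + j20| / |200 + j820| = 22.361 / 844.04 ≈ 0.02649.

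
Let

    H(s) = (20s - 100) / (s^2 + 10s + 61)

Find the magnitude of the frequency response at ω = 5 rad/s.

Substitute s = j5: numerator = -100 + j100, denominator = 36 + j50.
|H(j5)| = |-100 + j100| / |36 + j50| = 141.42 / 61.612 ≈ 2.295.

|H(j5)| ≈ 2.295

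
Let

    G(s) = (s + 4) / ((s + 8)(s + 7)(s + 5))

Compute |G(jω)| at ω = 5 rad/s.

Substitute s = j5: numerator = 4 + j5, denominator = -220 + j530.
|G(j5)| = |4 + j5| / |-220 + j530| = 6.4031 / 573.85 ≈ 0.01116.

|G(j5)| ≈ 0.01116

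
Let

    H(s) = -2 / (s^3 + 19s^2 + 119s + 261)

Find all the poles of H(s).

s = -5 + 2j, -5 - 2j, -9

The poles are the roots of the denominator s^3 + 19s^2 + 119s + 261 = 0.
Trying s = -9: the polynomial evaluates to 0, so (s + 9) is a factor.
Dividing out leaves s^2 + 10s + 29 = 0.
The quadratic formula then gives s = -5 ± 2j.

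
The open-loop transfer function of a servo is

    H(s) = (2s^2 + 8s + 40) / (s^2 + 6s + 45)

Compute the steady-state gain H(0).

H(0) = 8/9 ≈ 0.8889

Set s = 0: H(0) = (40) / (45) = 8/9.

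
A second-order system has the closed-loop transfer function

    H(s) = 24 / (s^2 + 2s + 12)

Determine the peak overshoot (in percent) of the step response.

%OS ≈ 38.8%

Comparing s^2 + 2s + 12 to s^2 + 2ζωₙs + ωₙ²: ωₙ = √12 ≈ 3.464 rad/s and ζ = 2/(2·√12) ≈ 0.2887.
%OS = 100·exp(−πζ/√(1−ζ²)) = 100·exp(−π·0.2887/√(1−0.2887²)) ≈ 38.8%.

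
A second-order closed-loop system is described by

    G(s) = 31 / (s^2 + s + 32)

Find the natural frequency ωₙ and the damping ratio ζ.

Compare the denominator to the standard form s^2 + 2ζωₙs + ωₙ².
ωₙ² = 32, so ωₙ = √32 ≈ 5.657 rad/s.
2ζωₙ = 1, so ζ = 1/(2·√32) ≈ 0.08839.
With ζ = 0.08839 the response is underdamped.

ωₙ ≈ 5.657 rad/s, ζ ≈ 0.08839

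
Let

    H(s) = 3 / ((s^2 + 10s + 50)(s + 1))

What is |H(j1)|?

Substitute s = j1: numerator = 3, denominator = 39 + j59.
|H(j1)| = |3| / |39 + j59| = 3 / 70.725 ≈ 0.04242.

|H(j1)| ≈ 0.04242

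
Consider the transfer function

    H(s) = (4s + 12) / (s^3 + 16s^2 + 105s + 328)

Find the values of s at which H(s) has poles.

The poles are the roots of the denominator s^3 + 16s^2 + 105s + 328 = 0.
Trying s = -8: the polynomial evaluates to 0, so (s + 8) is a factor.
Dividing out leaves s^2 + 8s + 41 = 0.
The quadratic formula then gives s = -4 ± 5j.

s = -4 ± 5j, -8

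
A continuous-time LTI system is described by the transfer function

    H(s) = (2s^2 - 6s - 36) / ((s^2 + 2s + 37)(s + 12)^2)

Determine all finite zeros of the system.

Set the numerator to zero: 2s^2 - 6s - 36 = 0, i.e. 2·(s^2 - 3s - 18) = 0.
Factoring: (s + 3)(s - 6) = 0.

s = -3, 6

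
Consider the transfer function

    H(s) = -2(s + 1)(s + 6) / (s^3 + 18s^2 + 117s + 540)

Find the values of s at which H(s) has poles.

The poles are the roots of the denominator s^3 + 18s^2 + 117s + 540 = 0.
Trying s = -12: the polynomial evaluates to 0, so (s + 12) is a factor.
Dividing out leaves s^2 + 6s + 45 = 0.
The quadratic formula then gives s = -3 ± 6j.

s = -3 ± 6j, -12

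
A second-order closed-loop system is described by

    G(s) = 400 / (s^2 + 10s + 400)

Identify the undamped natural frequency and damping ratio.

Compare the denominator to the standard form s^2 + 2ζωₙs + ωₙ².
ωₙ² = 400, so ωₙ = 20 rad/s.
2ζωₙ = 10, so ζ = 10/(2·20) = 0.25.
With ζ = 0.25 the response is underdamped.

ωₙ = 20 rad/s, ζ = 0.25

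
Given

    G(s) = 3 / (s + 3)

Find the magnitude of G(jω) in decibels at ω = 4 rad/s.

|G(j4)|_dB ≈ -4.44 dB

Substitute s = j4: numerator = 3, denominator = 3 + j4.
|G(j4)| = |3| / |3 + j4| = 3 / 5 = 0.6000.
In decibels: 20·log₁₀(0.6000) ≈ -4.44 dB.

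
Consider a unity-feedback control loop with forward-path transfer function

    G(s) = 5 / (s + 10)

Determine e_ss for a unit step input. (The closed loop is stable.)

e_ss = 0.6667

G(s) has no poles at the origin.
This is a Type 0 system. Kp = lim_{s→0} G(s) = 5/10 = 1/2.
e_ss = 1/(1 + Kp) = 1/(1 + 1/2) = 2/3 ≈ 0.6667.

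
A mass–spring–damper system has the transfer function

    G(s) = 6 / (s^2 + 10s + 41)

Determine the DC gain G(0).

G(0) = 6/41 ≈ 0.1463

Set s = 0: G(0) = (6) / (41) = 6/41.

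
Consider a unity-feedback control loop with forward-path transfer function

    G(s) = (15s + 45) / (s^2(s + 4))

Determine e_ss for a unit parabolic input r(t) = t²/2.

e_ss = 0.08889

G(s) has 2 poles at the origin.
This is a Type 2 system. Ka = lim_{s→0} s^2·G(s) = 45/4.
e_ss = 1/Ka = 1/(45/4) = 4/45 ≈ 0.08889.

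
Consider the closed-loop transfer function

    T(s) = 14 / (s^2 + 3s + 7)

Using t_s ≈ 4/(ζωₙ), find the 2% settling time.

Comparing s^2 + 3s + 7 to s^2 + 2ζωₙs + ωₙ²: ωₙ = √7 ≈ 2.646 rad/s and ζ = 3/(2·√7) ≈ 0.5669.
ζωₙ = 3/2 = 1.5, so t_s ≈ 4/(ζωₙ) = 4/1.5 ≈ 2.667 s.

t_s ≈ 2.667 s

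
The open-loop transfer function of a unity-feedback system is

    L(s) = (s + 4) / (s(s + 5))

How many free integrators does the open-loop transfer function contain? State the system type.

Type 1

The denominator has 1 factor of s at the origin (free integrator), so this is a Type 1 system.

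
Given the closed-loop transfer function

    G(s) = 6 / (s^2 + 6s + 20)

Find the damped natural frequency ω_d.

ω_d ≈ 3.317 rad/s

Comparing s^2 + 6s + 20 to s^2 + 2ζωₙs + ωₙ²: ωₙ = √20 ≈ 4.472 rad/s and ζ = 6/(2·√20) ≈ 0.6708.
ζωₙ = 6/2 = 3, so ω_d = ωₙ√(1−ζ²) = √(ωₙ² − (ζωₙ)²) = √(20 − 3²) = √11 ≈ 3.317 rad/s.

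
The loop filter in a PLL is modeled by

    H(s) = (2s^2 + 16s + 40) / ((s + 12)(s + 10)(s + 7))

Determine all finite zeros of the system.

s = -4 + 2j, -4 - 2j

Set the numerator to zero: 2s^2 + 16s + 40 = 0, i.e. 2·(s^2 + 8s + 20) = 0.
Factoring: (s^2 + 8s + 20) = 0.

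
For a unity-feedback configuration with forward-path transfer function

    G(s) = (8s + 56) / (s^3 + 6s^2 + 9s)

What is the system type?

Type 1

Factor s from the denominator: s^3 + 6s^2 + 9s = s·(s^2 + 6s + 9).
There is 1 pole at the origin, so the system is Type 1.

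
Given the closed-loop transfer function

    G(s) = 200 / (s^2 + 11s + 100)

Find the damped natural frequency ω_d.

Comparing s^2 + 11s + 100 to s^2 + 2ζωₙs + ωₙ²: ωₙ = 10 rad/s and ζ = 11/(2·10) = 0.55.
ζωₙ = 11/2 = 5.5, so ω_d = ωₙ√(1−ζ²) = √(ωₙ² − (ζωₙ)²) = √(100 − 5.5²) = √69.75 ≈ 8.352 rad/s.

ω_d ≈ 8.352 rad/s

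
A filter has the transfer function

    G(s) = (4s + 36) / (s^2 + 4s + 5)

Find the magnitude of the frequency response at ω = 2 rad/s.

Substitute s = j2: numerator = 36 + j8, denominator = 1 + j8.
|G(j2)| = |36 + j8| / |1 + j8| = 36.878 / 8.0623 ≈ 4.574.

|G(j2)| ≈ 4.574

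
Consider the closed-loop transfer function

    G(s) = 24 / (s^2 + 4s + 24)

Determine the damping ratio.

ζ ≈ 0.4082

Compare the denominator to the standard form s^2 + 2ζωₙs + ωₙ².
ωₙ² = 24, so ωₙ = √24 ≈ 4.899 rad/s.
2ζωₙ = 4, so ζ = 4/(2·√24) ≈ 0.4082.
With ζ = 0.4082 the response is underdamped.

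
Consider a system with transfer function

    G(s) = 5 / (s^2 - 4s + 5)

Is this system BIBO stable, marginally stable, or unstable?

unstable

The denominator s^2 - 4s + 5 factors as (s^2 - 4s + 5), giving poles at s = 2 ± j.
Since the pole(s) at s = 2 ± j lie in the right half-plane, the system is unstable.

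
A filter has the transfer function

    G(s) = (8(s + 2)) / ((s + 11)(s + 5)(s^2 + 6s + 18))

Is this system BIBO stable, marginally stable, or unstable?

stable

The poles can be read from the denominator factors: s = -11, -5, -3 ± 3j.
Since all poles lie strictly in the left half-plane, the system is stable.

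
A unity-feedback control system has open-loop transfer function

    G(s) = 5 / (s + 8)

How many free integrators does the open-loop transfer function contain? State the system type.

The denominator has no factor of s at the origin — no free integrator — so this is a Type 0 system.

Type 0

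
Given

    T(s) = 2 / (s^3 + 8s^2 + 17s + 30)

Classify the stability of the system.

The denominator s^3 + 8s^2 + 17s + 30 factors as (s + 6)(s^2 + 2s + 5), giving poles at s = -6, -1 + 2j, -1 - 2j.
Since all poles lie strictly in the left half-plane, the system is stable.

stable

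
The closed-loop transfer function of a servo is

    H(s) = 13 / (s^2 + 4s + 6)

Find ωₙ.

ωₙ ≈ 2.449 rad/s

Compare the denominator to the standard form s^2 + 2ζωₙs + ωₙ².
ωₙ² = 6, so ωₙ = √6 ≈ 2.449 rad/s.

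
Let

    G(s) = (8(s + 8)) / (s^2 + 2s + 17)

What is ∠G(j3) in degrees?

∠G(j3) ≈ -16.31°

At s = j3: numerator = 64 + j24, denominator = 8 + j6.
∠G = ∠num − ∠den = 20.556° − (36.870°) = -16.31°.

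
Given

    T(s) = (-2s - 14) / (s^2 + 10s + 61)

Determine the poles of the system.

s = -5 ± 6j

The poles are the roots of the denominator s^2 + 10s + 61 = 0.
Using the quadratic formula: s = (-10 ± √(-144))/2 = -5 ± 6j.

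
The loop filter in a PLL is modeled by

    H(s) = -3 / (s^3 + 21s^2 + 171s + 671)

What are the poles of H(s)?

s = -5 + 6j, -5 - 6j, -11

The poles are the roots of the denominator s^3 + 21s^2 + 171s + 671 = 0.
Trying s = -11: the polynomial evaluates to 0, so (s + 11) is a factor.
Dividing out leaves s^2 + 10s + 61 = 0.
The quadratic formula then gives s = -5 ± 6j.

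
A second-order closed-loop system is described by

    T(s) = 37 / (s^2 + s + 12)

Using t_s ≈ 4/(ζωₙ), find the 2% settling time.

Comparing s^2 + s + 12 to s^2 + 2ζωₙs + ωₙ²: ωₙ = √12 ≈ 3.464 rad/s and ζ = 1/(2·√12) ≈ 0.1443.
ζωₙ = 1/2 = 0.5, so t_s ≈ 4/(ζωₙ) = 4/0.5 = 8 s.

t_s ≈ 8 s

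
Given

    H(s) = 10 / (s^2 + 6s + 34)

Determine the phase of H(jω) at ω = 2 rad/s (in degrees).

At s = j2: numerator = 10, denominator = 30 + j12.
∠H = ∠num − ∠den = 0° − (21.801°) = -21.80°.

∠H(j2) ≈ -21.80°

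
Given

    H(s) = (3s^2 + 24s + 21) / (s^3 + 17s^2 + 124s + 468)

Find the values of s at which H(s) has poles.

s = -4 + 6j, -4 - 6j, -9

The poles are the roots of the denominator s^3 + 17s^2 + 124s + 468 = 0.
Trying s = -9: the polynomial evaluates to 0, so (s + 9) is a factor.
Dividing out leaves s^2 + 8s + 52 = 0.
The quadratic formula then gives s = -4 ± 6j.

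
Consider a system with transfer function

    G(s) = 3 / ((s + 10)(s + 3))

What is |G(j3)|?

|G(j3)| ≈ 0.06773

Substitute s = j3: numerator = 3, denominator = 21 + j39.
|G(j3)| = |3| / |21 + j39| = 3 / 44.294 ≈ 0.06773.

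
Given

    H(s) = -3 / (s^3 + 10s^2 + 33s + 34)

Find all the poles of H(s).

The poles are the roots of the denominator s^3 + 10s^2 + 33s + 34 = 0.
Trying s = -2: the polynomial evaluates to 0, so (s + 2) is a factor.
Dividing out leaves s^2 + 8s + 17 = 0.
The quadratic formula then gives s = -4 ± 1j.

s = -4 + j, -4 - j, -2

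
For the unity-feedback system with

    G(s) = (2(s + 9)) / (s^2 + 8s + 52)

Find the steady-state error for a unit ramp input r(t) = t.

G(s) has no poles at the origin.
This is a Type 0 system; Kv = lim_{s→0} s·G(s) = 0, so the steady-state error for a ramp input is infinite.

e_ss = ∞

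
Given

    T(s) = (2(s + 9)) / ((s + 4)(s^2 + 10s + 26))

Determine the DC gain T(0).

T(0) = 9/52 ≈ 0.1731

At s = 0 each factor (s + a) contributes a and each (s^2 + bs + c) contributes c.
T(0) = 2·(9) / ((4) · (26)) = 18/104 = 9/52.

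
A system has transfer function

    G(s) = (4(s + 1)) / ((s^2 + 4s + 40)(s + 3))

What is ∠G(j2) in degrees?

At s = j2: numerator = 4 + j8, denominator = 92 + j96.
∠G = ∠num − ∠den = 63.435° − (46.219°) = 17.22°.

∠G(j2) ≈ 17.22°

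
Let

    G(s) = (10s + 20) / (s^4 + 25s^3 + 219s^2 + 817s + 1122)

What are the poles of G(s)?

The poles are the roots of the denominator s^4 + 25s^3 + 219s^2 + 817s + 1122 = 0.
Trying s = -6: the polynomial evaluates to 0, so (s + 6) is a factor.
Dividing out leaves s^3 + 19s^2 + 105s + 187 = 0.
This factors further as (s^2 + 8s + 17)(s + 11) = 0.

s = -4 ± j, -6, -11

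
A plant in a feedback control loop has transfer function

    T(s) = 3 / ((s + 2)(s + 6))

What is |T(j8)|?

Substitute s = j8: numerator = 3, denominator = -52 + j64.
|T(j8)| = |3| / |-52 + j64| = 3 / 82.462 ≈ 0.03638.

|T(j8)| ≈ 0.03638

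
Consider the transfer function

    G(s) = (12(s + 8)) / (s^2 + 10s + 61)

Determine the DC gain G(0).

G(0) = 96/61 ≈ 1.574

At s = 0 each factor (s + a) contributes a and each (s^2 + bs + c) contributes c.
G(0) = 12·(8) / ((61)) = 96/61 = 96/61.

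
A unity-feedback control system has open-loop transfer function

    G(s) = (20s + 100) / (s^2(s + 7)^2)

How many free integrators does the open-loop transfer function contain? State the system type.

The denominator has 2 factors of s at the origin (free integrators), so this is a Type 2 system.

Type 2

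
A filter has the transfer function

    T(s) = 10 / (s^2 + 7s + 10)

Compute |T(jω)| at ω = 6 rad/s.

|T(j6)| ≈ 0.2024

Substitute s = j6: numerator = 10, denominator = -26 + j42.
|T(j6)| = |10| / |-26 + j42| = 10 / 49.396 ≈ 0.2024.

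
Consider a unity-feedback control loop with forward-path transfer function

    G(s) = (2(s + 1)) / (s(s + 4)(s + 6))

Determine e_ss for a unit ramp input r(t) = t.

e_ss = 12

G(s) has one pole at the origin.
This is a Type 1 system. Kv = lim_{s→0} s·G(s) = 2/24 = 1/12.
e_ss = 1/Kv = 1/(1/12) = 12.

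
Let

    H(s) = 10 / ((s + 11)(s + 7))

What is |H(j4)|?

|H(j4)| ≈ 0.1060

Substitute s = j4: numerator = 10, denominator = 61 + j72.
|H(j4)| = |10| / |61 + j72| = 10 / 94.366 ≈ 0.1060.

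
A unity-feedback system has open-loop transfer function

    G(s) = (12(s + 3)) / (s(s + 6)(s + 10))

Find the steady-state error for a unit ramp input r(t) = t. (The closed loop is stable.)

e_ss = 1.667

G(s) has one pole at the origin.
This is a Type 1 system. Kv = lim_{s→0} s·G(s) = 36/60 = 3/5.
e_ss = 1/Kv = 1/(3/5) = 5/3 ≈ 1.667.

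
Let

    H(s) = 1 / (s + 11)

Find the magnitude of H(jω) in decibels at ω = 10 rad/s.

Substitute s = j10: numerator = 1, denominator = 11 + j10.
|H(j10)| = |1| / |11 + j10| = 1 / 14.866 ≈ 0.06727.
In decibels: 20·log₁₀(0.06727) ≈ -23.4 dB.

|H(j10)|_dB ≈ -23.4 dB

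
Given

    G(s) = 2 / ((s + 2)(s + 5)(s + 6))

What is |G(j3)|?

Substitute s = j3: numerator = 2, denominator = -57 + j129.
|G(j3)| = |2| / |-57 + j129| = 2 / 141.03 ≈ 0.01418.

|G(j3)| ≈ 0.01418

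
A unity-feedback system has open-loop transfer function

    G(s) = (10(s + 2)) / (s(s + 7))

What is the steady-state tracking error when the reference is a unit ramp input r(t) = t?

G(s) has one pole at the origin.
This is a Type 1 system. Kv = lim_{s→0} s·G(s) = 20/7.
e_ss = 1/Kv = 1/(20/7) = 7/20 ≈ 0.3500.

e_ss = 0.3500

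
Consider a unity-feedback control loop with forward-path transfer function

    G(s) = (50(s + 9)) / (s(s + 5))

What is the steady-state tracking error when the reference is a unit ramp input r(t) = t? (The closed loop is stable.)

G(s) has one pole at the origin.
This is a Type 1 system. Kv = lim_{s→0} s·G(s) = 450/5 = 90.
e_ss = 1/Kv = 1/(90) = 1/90 ≈ 0.01111.

e_ss = 0.01111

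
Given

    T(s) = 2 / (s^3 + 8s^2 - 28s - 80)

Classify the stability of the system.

unstable

The denominator s^3 + 8s^2 - 28s - 80 factors as (s + 2)(s - 4)(s + 10), giving poles at s = -2, 4, -10.
Since the pole(s) at s = 4 lie in the right half-plane, the system is unstable.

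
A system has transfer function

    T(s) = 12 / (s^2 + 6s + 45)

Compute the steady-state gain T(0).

T(0) = 4/15 ≈ 0.2667

Set s = 0: T(0) = (12) / (45) = 4/15.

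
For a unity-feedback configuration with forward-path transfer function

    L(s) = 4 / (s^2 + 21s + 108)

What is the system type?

The denominator has no factor of s at the origin — no free integrator — so this is a Type 0 system.

Type 0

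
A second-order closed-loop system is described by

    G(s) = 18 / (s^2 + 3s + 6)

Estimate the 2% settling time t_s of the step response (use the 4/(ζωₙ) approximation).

Comparing s^2 + 3s + 6 to s^2 + 2ζωₙs + ωₙ²: ωₙ = √6 ≈ 2.449 rad/s and ζ = 3/(2·√6) ≈ 0.6124.
ζωₙ = 3/2 = 1.5, so t_s ≈ 4/(ζωₙ) = 4/1.5 ≈ 2.667 s.

t_s ≈ 2.667 s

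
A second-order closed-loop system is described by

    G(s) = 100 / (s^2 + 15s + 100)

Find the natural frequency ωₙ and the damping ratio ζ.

Compare the denominator to the standard form s^2 + 2ζωₙs + ωₙ².
ωₙ² = 100, so ωₙ = 10 rad/s.
2ζωₙ = 15, so ζ = 15/(2·10) = 0.75.

ωₙ = 10 rad/s, ζ = 0.75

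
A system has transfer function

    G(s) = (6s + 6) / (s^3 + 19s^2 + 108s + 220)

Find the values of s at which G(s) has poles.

s = -4 + 2j, -4 - 2j, -11

The poles are the roots of the denominator s^3 + 19s^2 + 108s + 220 = 0.
Trying s = -11: the polynomial evaluates to 0, so (s + 11) is a factor.
Dividing out leaves s^2 + 8s + 20 = 0.
The quadratic formula then gives s = -4 ± 2j.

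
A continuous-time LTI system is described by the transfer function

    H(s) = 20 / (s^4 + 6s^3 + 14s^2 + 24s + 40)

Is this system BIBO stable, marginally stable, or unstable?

The denominator s^4 + 6s^3 + 14s^2 + 24s + 40 factors as (s^2 + 4)(s^2 + 6s + 10), giving poles at s = 2j, -2j, -3 + j, -3 - j.
Since the simple pole(s) at s = 2j, -2j lie on the jω-axis with none in the right half-plane, the system is marginally stable.

marginally stable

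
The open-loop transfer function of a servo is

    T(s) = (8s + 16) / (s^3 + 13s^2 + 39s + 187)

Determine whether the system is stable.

stable

The denominator s^3 + 13s^2 + 39s + 187 factors as (s + 11)(s^2 + 2s + 17), giving poles at s = -11, -1 + 4j, -1 - 4j.
Since all poles lie strictly in the left half-plane, the system is stable.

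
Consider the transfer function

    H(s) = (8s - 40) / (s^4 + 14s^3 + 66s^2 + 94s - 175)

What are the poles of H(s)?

The poles are the roots of the denominator s^4 + 14s^3 + 66s^2 + 94s - 175 = 0.
Trying s = 1: the polynomial evaluates to 0, so (s - 1) is a factor.
Dividing out leaves s^3 + 15s^2 + 81s + 175 = 0.
This factors further as (s^2 + 8s + 25)(s + 7) = 0.

s = -4 + 3j, -4 - 3j, 1, -7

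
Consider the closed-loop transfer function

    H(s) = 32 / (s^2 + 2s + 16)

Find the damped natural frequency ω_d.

ω_d ≈ 3.873 rad/s

Comparing s^2 + 2s + 16 to s^2 + 2ζωₙs + ωₙ²: ωₙ = 4 rad/s and ζ = 2/(2·4) = 0.25.
ζωₙ = 2/2 = 1, so ω_d = ωₙ√(1−ζ²) = √(ωₙ² − (ζωₙ)²) = √(16 − 1²) = √15 ≈ 3.873 rad/s.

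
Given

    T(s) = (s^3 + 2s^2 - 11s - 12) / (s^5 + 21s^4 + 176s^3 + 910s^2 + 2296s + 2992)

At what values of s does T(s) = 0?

s = -4, 3, -1

Set the numerator to zero: s^3 + 2s^2 - 11s - 12 = 0.
Factoring: (s + 4)(s - 3)(s + 1) = 0.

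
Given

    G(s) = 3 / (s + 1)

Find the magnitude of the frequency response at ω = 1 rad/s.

Substitute s = j1: numerator = 3, denominator = 1 + j1.
|G(j1)| = |3| / |1 + j1| = 3 / 1.4142 ≈ 2.121.

|G(j1)| ≈ 2.121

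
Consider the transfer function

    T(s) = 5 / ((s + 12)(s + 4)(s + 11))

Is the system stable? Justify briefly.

The poles can be read from the denominator factors: s = -12, -4, -11.
Since all poles lie strictly in the left half-plane, the system is stable.

stable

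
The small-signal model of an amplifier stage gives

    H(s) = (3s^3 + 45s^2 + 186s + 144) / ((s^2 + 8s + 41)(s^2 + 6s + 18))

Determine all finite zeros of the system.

Set the numerator to zero: 3s^3 + 45s^2 + 186s + 144 = 0, i.e. 3·(s^3 + 15s^2 + 62s + 48) = 0.
Factoring: (s + 6)(s + 1)(s + 8) = 0.

s = -6, -1, -8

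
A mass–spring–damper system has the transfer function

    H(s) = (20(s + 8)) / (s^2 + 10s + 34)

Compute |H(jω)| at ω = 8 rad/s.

|H(j8)| ≈ 2.648

Substitute s = j8: numerator = 160 + j160, denominator = -30 + j80.
|H(j8)| = |160 + j160| / |-30 + j80| = 226.27 / 85.440 ≈ 2.648.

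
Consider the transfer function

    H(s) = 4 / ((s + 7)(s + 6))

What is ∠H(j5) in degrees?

∠H(j5) ≈ -75.34°

At s = j5: numerator = 4, denominator = 17 + j65.
∠H = ∠num − ∠den = 0° − (75.343°) = -75.34°.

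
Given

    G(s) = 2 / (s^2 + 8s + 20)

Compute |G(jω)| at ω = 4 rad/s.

|G(j4)| ≈ 0.06202

Substitute s = j4: numerator = 2, denominator = 4 + j32.
|G(j4)| = |2| / |4 + j32| = 2 / 32.249 ≈ 0.06202.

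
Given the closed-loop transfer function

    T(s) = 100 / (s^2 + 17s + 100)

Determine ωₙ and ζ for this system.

ωₙ = 10 rad/s, ζ = 0.85

Compare the denominator to the standard form s^2 + 2ζωₙs + ωₙ².
ωₙ² = 100, so ωₙ = 10 rad/s.
2ζωₙ = 17, so ζ = 17/(2·10) = 0.85.
With ζ = 0.85 the response is underdamped.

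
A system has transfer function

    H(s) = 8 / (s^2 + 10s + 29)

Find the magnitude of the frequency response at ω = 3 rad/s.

Substitute s = j3: numerator = 8, denominator = 20 + j30.
|H(j3)| = |8| / |20 + j30| = 8 / 36.056 ≈ 0.2219.

|H(j3)| ≈ 0.2219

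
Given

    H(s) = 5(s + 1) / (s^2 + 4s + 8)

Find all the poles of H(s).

The poles are the roots of the denominator s^2 + 4s + 8 = 0.
Using the quadratic formula: s = (-4 ± √(-16))/2 = -2 ± 2j.

s = -2 ± 2j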